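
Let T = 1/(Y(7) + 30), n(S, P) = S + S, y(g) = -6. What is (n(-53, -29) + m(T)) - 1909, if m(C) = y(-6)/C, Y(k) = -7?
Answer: -2153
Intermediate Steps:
n(S, P) = 2*S
T = 1/23 (T = 1/(-7 + 30) = 1/23 ≈ 0.043478)
m(C) = -6/C
(n(-53, -29) + m(T)) - 1909 = (2*(-53) - 6/1/23) - 1909 = (-106 - 6*23) - 1909 = (-106 - 138) - 1909 = -244 - 1909 = -2153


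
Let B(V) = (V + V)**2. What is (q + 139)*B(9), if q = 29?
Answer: 54432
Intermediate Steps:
B(V) = 4*V**2 (B(V) = (2*V)**2 = 4*V**2)
(q + 139)*B(9) = (29 + 139)*(4*9**2) = 168*(4*81) = 168*324 = 54432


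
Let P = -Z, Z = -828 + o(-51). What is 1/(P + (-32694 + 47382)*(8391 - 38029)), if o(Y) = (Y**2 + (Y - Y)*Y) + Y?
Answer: -1/435324666 ≈ -2.2971e-9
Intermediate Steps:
o(Y) = Y + Y**2 (o(Y) = (Y**2 + 0*Y) + Y = (Y**2 + 0) + Y = Y**2 + Y = Y + Y**2)
Z = 1722 (Z = -828 - 51*(1 - 51) = -828 - 51*(-50) = -828 + 2550 = 1722)
P = -1722 (P = -1*1722 = -1722)
1/(P + (-32694 + 47382)*(8391 - 38029)) = 1/(-1722 + (-32694 + 47382)*(8391 - 38029)) = 1/(-1722 + 14688*(-29638)) = 1/(-1722 - 435322944) = 1/(-435324666) = -1/435324666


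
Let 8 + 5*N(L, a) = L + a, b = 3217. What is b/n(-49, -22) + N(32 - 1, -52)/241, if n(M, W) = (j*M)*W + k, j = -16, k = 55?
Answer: -4375082/20717565 ≈ -0.21118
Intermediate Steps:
N(L, a) = -8/5 + L/5 + a/5 (N(L, a) = -8/5 + (L + a)/5 = -8/5 + (L/5 + a/5) = -8/5 + L/5 + a/5)
n(M, W) = 55 - 16*M*W (n(M, W) = (-16*M)*W + 55 = -16*M*W + 55 = 55 - 16*M*W)
b/n(-49, -22) + N(32 - 1, -52)/241 = 3217/(55 - 16*(-49)*(-22)) + (-8/5 + (32 - 1)/5 + (⅕)*(-52))/241 = 3217/(55 - 17248) + (-8/5 + (⅕)*31 - 52/5)*(1/241) = 3217/(-17193) + (-8/5 + 31/5 - 52/5)*(1/241) = 3217*(-1/17193) - 29/5*1/241 = -3217/17193 - 29/1205 = -4375082/20717565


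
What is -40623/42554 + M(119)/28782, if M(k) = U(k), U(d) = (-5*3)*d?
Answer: -103764173/102065769 ≈ -1.0166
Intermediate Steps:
U(d) = -15*d
M(k) = -15*k
-40623/42554 + M(119)/28782 = -40623/42554 - 15*119/28782 = -40623*1/42554 - 1785*1/28782 = -40623/42554 - 595/9594 = -103764173/102065769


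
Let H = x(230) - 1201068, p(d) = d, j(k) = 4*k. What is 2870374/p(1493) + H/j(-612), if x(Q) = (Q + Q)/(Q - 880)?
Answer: 286645811809/118783080 ≈ 2413.2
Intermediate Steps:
x(Q) = 2*Q/(-880 + Q) (x(Q) = (2*Q)/(-880 + Q) = 2*Q/(-880 + Q))
H = -78069466/65 (H = 2*230/(-880 + 230) - 1201068 = 2*230/(-650) - 1201068 = 2*230*(-1/650) - 1201068 = -46/65 - 1201068 = -78069466/65 ≈ -1.2011e+6)
2870374/p(1493) + H/j(-612) = 2870374/1493 - 78069466/(65*(4*(-612))) = 2870374*(1/1493) - 78069466/65/(-2448) = 2870374/1493 - 78069466/65*(-1/2448) = 2870374/1493 + 39034733/79560 = 286645811809/118783080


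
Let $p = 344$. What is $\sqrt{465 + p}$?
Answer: $\sqrt{809} \approx 28.443$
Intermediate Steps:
$\sqrt{465 + p} = \sqrt{465 + 344} = \sqrt{809}$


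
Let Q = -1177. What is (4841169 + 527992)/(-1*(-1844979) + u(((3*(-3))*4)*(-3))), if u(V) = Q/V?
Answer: 579869388/199256555 ≈ 2.9102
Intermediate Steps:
u(V) = -1177/V
(4841169 + 527992)/(-1*(-1844979) + u(((3*(-3))*4)*(-3))) = (4841169 + 527992)/(-1*(-1844979) - 1177/(((3*(-3))*4)*(-3))) = 5369161/(1844979 - 1177/(-9*4*(-3))) = 5369161/(1844979 - 1177/((-36*(-3)))) = 5369161/(1844979 - 1177/108) = 5369161/(199256555/108) = 5369161*(108/199256555) = 579869388/199256555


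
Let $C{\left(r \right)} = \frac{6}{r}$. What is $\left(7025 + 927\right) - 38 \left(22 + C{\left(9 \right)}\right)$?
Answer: $\frac{21272}{3} \approx 7090.7$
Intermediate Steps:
$\left(7025 + 927\right) - 38 \left(22 + C{\left(9 \right)}\right) = \left(7025 + 927\right) - 38 \left(22 + \frac{6}{9}\right) = 7952 - 38 \left(22 + 6 \cdot \frac{1}{9}\right) = 7952 - 38 \left(22 + \frac{2}{3}\right) = 7952 - 38 \cdot \frac{68}{3} = 7952 - \frac{2584}{3} = \frac{21272}{3}$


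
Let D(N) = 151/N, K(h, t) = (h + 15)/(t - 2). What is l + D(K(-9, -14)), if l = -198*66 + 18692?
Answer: 15664/3 ≈ 5221.3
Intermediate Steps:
K(h, t) = (15 + h)/(-2 + t)
l = 5624 (l = -13068 + 18692 = 5624)
l + D(K(-9, -14)) = 5624 + 151/(((15 - 9)/(-2 - 14))) = 5624 + 151/((6/(-16))) = 5624 + 151/((-1/16*6)) = 5624 + 151/(-3/8) = 5624 + 151*(-8/3) = 5624 - 1208/3 = 15664/3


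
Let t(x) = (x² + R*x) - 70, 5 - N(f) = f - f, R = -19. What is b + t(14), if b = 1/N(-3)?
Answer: -699/5 ≈ -139.80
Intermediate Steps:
N(f) = 5 (N(f) = 5 - (f - f) = 5 - 1*0 = 5 + 0 = 5)
t(x) = -70 + x² - 19*x (t(x) = (x² - 19*x) - 70 = -70 + x² - 19*x)
b = ⅕ (b = 1/5 = ⅕ ≈ 0.20000)
b + t(14) = ⅕ + (-70 + 14² - 19*14) = ⅕ + (-70 + 196 - 266) = ⅕ - 140 = -699/5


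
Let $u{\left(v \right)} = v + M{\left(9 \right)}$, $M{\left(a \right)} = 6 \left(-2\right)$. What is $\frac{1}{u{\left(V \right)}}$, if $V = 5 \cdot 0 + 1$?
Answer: $- \frac{1}{11} \approx -0.090909$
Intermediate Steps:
$M{\left(a \right)} = -12$
$V = 1$ ($V = 0 + 1 = 1$)
$u{\left(v \right)} = -12 + v$ ($u{\left(v \right)} = v - 12 = -12 + v$)
$\frac{1}{u{\left(V \right)}} = \frac{1}{-12 + 1} = \frac{1}{-11} = - \frac{1}{11}$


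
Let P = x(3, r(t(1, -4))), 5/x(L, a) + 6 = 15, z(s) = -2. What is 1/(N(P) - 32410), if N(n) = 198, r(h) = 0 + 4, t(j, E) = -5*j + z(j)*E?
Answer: -1/32212 ≈ -3.1044e-5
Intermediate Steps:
t(j, E) = -5*j - 2*E
r(h) = 4
x(L, a) = 5/9 (x(L, a) = 5/(-6 + 15) = 5/9)
P = 5/9 ≈ 0.55556
1/(N(P) - 32410) = 1/(198 - 32410) = 1/(-32212) = -1/32212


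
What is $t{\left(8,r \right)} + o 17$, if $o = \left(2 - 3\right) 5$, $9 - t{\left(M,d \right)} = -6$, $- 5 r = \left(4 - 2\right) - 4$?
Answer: $-70$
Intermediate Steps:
$r = \frac{2}{5}$ ($r = - \frac{\left(4 - 2\right) - 4}{5} = - \frac{2 - 4}{5} = \left(- \frac{1}{5}\right) \left(-2\right) = \frac{2}{5} \approx 0.4$)
$t{\left(M,d \right)} = 15$ ($t{\left(M,d \right)} = 9 - -6 = 9 + 6 = 15$)
$o = -5$ ($o = \left(-1\right) 5 = -5$)
$t{\left(8,r \right)} + o 17 = 15 - 85 = -70$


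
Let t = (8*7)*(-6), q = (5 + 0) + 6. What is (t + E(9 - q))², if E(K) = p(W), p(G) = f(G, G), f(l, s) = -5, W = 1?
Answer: 116281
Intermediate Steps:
q = 11 (q = 5 + 6 = 11)
p(G) = -5
E(K) = -5
t = -336 (t = 56*(-6) = -336)
(t + E(9 - q))² = (-336 - 5)² = (-341)² = 116281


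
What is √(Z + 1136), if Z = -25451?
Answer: I*√24315 ≈ 155.93*I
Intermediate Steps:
√(Z + 1136) = √(-25451 + 1136) = √(-24315) = I*√24315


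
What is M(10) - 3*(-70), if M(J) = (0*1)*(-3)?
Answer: 210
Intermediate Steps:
M(J) = 0 (M(J) = 0*(-3) = 0)
M(10) - 3*(-70) = 0 - 3*(-70) = 0 + 210 = 210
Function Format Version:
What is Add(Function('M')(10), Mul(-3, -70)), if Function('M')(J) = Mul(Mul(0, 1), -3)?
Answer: 210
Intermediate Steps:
Function('M')(J) = 0 (Function('M')(J) = Mul(0, -3) = 0)
Add(Function('M')(10), Mul(-3, -70)) = Add(0, Mul(-3, -70)) = Add(0, 210) = 210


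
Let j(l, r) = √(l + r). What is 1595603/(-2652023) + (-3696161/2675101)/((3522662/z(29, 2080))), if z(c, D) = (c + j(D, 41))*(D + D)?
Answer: -56708662755216971/87382086665121391 - 591385760*√2121/362441409187 ≈ -0.72412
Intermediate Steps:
z(c, D) = 2*D*(c + √(41 + D)) (z(c, D) = (c + √(D + 41))*(D + D) = (c + √(41 + D))*(2*D) = 2*D*(c + √(41 + D)))
1595603/(-2652023) + (-3696161/2675101)/((3522662/z(29, 2080))) = 1595603/(-2652023) + (-3696161/2675101)/((3522662/((2*2080*(29 + √(41 + 2080)))))) = 1595603*(-1/2652023) + (-3696161*1/2675101)/((3522662/((2*2080*(29 + √2121))))) = -1595603/2652023 - (17150187040/362441409187 + 591385760*√2121/362441409187) = -1595603/2652023 - 3696161*(4640/135487 + 160*√2121/135487)/2675101 = -1595603/2652023 + (-17150187040/362441409187 - 591385760*√2121/362441409187) = -56708662755216971/87382086665121391 - 591385760*√2121/362441409187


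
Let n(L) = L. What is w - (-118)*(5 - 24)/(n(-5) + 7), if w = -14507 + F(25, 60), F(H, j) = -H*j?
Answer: -17128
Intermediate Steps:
F(H, j) = -H*j
w = -16007 (w = -14507 - 1*25*60 = -14507 - 1500 = -16007)
w - (-118)*(5 - 24)/(n(-5) + 7) = -16007 - (-118)*(5 - 24)/(-5 + 7) = -16007 - (-118)*(-19/2) = -16007 - (-118)*(-19*½) = -16007 - (-118)*(-19)/2 = -16007 - 1*1121 = -16007 - 1121 = -17128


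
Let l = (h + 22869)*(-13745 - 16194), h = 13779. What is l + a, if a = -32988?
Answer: -1097237460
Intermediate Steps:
l = -1097204472 (l = (13779 + 22869)*(-13745 - 16194) = 36648*(-29939) = -1097204472)
l + a = -1097204472 - 32988 = -1097237460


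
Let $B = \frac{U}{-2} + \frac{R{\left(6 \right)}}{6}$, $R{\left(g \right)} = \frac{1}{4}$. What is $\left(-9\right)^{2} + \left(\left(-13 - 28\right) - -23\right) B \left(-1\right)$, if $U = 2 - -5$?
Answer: $\frac{75}{4} \approx 18.75$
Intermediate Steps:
$U = 7$ ($U = 2 + 5 = 7$)
$R{\left(g \right)} = \frac{1}{4}$
$B = - \frac{83}{24}$ ($B = \frac{7}{-2} + \frac{1}{4 \cdot 6} = 7 \left(- \frac{1}{2}\right) + \frac{1}{4} \cdot \frac{1}{6} = - \frac{7}{2} + \frac{1}{24} = - \frac{83}{24} \approx -3.4583$)
$\left(-9\right)^{2} + \left(\left(-13 - 28\right) - -23\right) B \left(-1\right) = \left(-9\right)^{2} + \left(\left(-13 - 28\right) - -23\right) \left(\left(- \frac{83}{24}\right) \left(-1\right)\right) = 81 + \left(-41 + 23\right) \frac{83}{24} = 81 - \frac{249}{4} = \frac{75}{4}$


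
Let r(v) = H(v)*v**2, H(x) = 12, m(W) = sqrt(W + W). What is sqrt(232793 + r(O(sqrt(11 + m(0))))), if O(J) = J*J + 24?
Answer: sqrt(247493) ≈ 497.49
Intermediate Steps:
m(W) = sqrt(2)*sqrt(W) (m(W) = sqrt(2*W) = sqrt(2)*sqrt(W))
O(J) = 24 + J**2 (O(J) = J**2 + 24 = 24 + J**2)
r(v) = 12*v**2
sqrt(232793 + r(O(sqrt(11 + m(0))))) = sqrt(232793 + 12*(24 + (sqrt(11 + sqrt(2)*sqrt(0)))**2)**2) = sqrt(232793 + 12*(24 + (sqrt(11 + sqrt(2)*0))**2)**2) = sqrt(232793 + 12*(24 + (sqrt(11 + 0))**2)**2) = sqrt(232793 + 12*(24 + (sqrt(11))**2)**2) = sqrt(232793 + 12*(24 + 11)**2) = sqrt(232793 + 12*35**2) = sqrt(232793 + 12*1225) = sqrt(232793 + 14700) = sqrt(247493)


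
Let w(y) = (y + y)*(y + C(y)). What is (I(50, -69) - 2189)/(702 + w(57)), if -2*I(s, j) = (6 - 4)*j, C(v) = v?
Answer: -1060/6849 ≈ -0.15477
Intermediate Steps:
I(s, j) = -j (I(s, j) = -(6 - 4)*j/2 = -j)
w(y) = 4*y² (w(y) = (y + y)*(y + y) = (2*y)*(2*y) = 4*y²)
(I(50, -69) - 2189)/(702 + w(57)) = (-1*(-69) - 2189)/(702 + 4*57²) = (69 - 2189)/(702 + 4*3249) = -2120/(702 + 12996) = -2120/13698 = -2120*1/13698 = -1060/6849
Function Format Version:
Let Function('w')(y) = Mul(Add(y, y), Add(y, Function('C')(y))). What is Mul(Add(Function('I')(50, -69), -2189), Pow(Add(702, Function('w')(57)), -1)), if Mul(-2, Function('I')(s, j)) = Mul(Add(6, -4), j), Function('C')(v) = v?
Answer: Rational(-1060, 6849) ≈ -0.15477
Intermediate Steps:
Function('I')(s, j) = Mul(-1, j) (Function('I')(s, j) = Mul(Rational(-1, 2), Mul(Add(6, -4), j)) = Mul(Rational(-1, 2), Mul(2, j)) = Mul(-1, j))
Function('w')(y) = Mul(4, Pow(y, 2)) (Function('w')(y) = Mul(Add(y, y), Add(y, y)) = Mul(Mul(2, y), Mul(2, y)) = Mul(4, Pow(y, 2)))
Mul(Add(Function('I')(50, -69), -2189), Pow(Add(702, Function('w')(57)), -1)) = Mul(Add(Mul(-1, -69), -2189), Pow(Add(702, Mul(4, Pow(57, 2))), -1)) = Mul(Add(69, -2189), Pow(Add(702, Mul(4, 3249)), -1)) = Mul(-2120, Pow(Add(702, 12996), -1)) = Mul(-2120, Pow(13698, -1)) = Mul(-2120, Rational(1, 13698)) = Rational(-1060, 6849)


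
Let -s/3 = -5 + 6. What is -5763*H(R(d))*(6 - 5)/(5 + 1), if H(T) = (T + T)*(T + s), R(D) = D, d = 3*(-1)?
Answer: -34578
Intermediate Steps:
s = -3 (s = -3*(-5 + 6) = -3*1 = -3)
d = -3
H(T) = 2*T*(-3 + T) (H(T) = (T + T)*(T - 3) = (2*T)*(-3 + T) = 2*T*(-3 + T))
-5763*H(R(d))*(6 - 5)/(5 + 1) = -5763*2*(-3)*(-3 - 3)*(6 - 5)/(5 + 1) = -5763*2*(-3)*(-6)*1/6 = -207468*1*(1/6) = -207468/6 = -5763*6 = -34578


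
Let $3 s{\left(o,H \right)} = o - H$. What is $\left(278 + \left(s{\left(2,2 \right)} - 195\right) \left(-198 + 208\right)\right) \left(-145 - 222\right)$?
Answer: $613624$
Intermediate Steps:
$s{\left(o,H \right)} = - \frac{H}{3} + \frac{o}{3}$ ($s{\left(o,H \right)} = \frac{o - H}{3} = - \frac{H}{3} + \frac{o}{3}$)
$\left(278 + \left(s{\left(2,2 \right)} - 195\right) \left(-198 + 208\right)\right) \left(-145 - 222\right) = \left(278 + \left(\left(\left(- \frac{1}{3}\right) 2 + \frac{1}{3} \cdot 2\right) - 195\right) \left(-198 + 208\right)\right) \left(-145 - 222\right) = \left(278 + \left(\left(- \frac{2}{3} + \frac{2}{3}\right) - 195\right) 10\right) \left(-367\right) = \left(278 + \left(0 - 195\right) 10\right) \left(-367\right) = \left(278 - 1950\right) \left(-367\right) = \left(-1672\right) \left(-367\right) = 613624$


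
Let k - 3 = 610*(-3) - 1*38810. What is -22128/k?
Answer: 22128/40637 ≈ 0.54453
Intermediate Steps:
k = -40637 (k = 3 + (610*(-3) - 1*38810) = 3 + (-1830 - 38810) = 3 - 40640 = -40637)
-22128/k = -22128/(-40637) = -22128*(-1/40637) = 22128/40637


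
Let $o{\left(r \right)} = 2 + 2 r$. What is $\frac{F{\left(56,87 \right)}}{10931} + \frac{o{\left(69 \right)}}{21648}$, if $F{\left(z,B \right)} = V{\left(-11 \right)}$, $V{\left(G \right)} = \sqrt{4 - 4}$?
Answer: $\frac{35}{5412} \approx 0.0064671$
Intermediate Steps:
$V{\left(G \right)} = 0$ ($V{\left(G \right)} = \sqrt{0} = 0$)
$F{\left(z,B \right)} = 0$
$\frac{F{\left(56,87 \right)}}{10931} + \frac{o{\left(69 \right)}}{21648} = \frac{0}{10931} + \frac{2 + 2 \cdot 69}{21648} = 0 \cdot \frac{1}{10931} + \left(2 + 138\right) \frac{1}{21648} = 0 + 140 \cdot \frac{1}{21648} = 0 + \frac{35}{5412} = \frac{35}{5412}$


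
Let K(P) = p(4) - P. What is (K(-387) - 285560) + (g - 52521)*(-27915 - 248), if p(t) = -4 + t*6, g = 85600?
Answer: -931889030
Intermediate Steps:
p(t) = -4 + 6*t
K(P) = 20 - P (K(P) = (-4 + 6*4) - P = (-4 + 24) - P = 20 - P)
(K(-387) - 285560) + (g - 52521)*(-27915 - 248) = ((20 - 1*(-387)) - 285560) + (85600 - 52521)*(-27915 - 248) = ((20 + 387) - 285560) + 33079*(-28163) = (407 - 285560) - 931603877 = -285153 - 931603877 = -931889030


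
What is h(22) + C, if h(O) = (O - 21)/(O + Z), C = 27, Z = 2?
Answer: 649/24 ≈ 27.042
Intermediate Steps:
h(O) = (-21 + O)/(2 + O) (h(O) = (O - 21)/(O + 2) = (-21 + O)/(2 + O))
h(22) + C = (-21 + 22)/(2 + 22) + 27 = 1/24 + 27 = 649/24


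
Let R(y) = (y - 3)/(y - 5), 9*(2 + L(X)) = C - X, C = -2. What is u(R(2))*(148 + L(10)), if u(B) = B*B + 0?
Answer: 434/27 ≈ 16.074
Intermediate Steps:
L(X) = -20/9 - X/9 (L(X) = -2 + (-2 - X)/9 = -2 + (-2/9 - X/9) = -20/9 - X/9)
R(y) = (-3 + y)/(-5 + y)
u(B) = B² (u(B) = B² + 0 = B²)
u(R(2))*(148 + L(10)) = ((-3 + 2)/(-5 + 2))²*(148 + (-20/9 - ⅑*10)) = (-1/(-3))²*(148 + (-20/9 - 10/9)) = (-⅓*(-1))²*(148 - 10/3) = (⅓)²*(434/3) = (⅑)*(434/3) = 434/27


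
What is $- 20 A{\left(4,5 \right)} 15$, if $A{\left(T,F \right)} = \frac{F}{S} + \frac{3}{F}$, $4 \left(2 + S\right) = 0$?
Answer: $570$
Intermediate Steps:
$S = -2$ ($S = -2 + \frac{1}{4} \cdot 0 = -2 + 0 = -2$)
$A{\left(T,F \right)} = \frac{3}{F} - \frac{F}{2}$ ($A{\left(T,F \right)} = \frac{F}{-2} + \frac{3}{F} = F \left(- \frac{1}{2}\right) + \frac{3}{F} = - \frac{F}{2} + \frac{3}{F} = \frac{3}{F} - \frac{F}{2}$)
$- 20 A{\left(4,5 \right)} 15 = - 20 \left(\frac{3}{5} - \frac{5}{2}\right) 15 = \left(-20\right) \left(- \frac{19}{10}\right) 15 = 38 \cdot 15 = 570$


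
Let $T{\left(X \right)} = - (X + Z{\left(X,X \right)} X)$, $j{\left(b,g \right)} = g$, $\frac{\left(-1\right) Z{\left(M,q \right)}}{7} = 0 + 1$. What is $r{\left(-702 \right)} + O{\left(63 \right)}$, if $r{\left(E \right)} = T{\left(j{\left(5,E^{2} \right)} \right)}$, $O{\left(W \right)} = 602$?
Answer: $2957426$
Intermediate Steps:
$Z{\left(M,q \right)} = -7$ ($Z{\left(M,q \right)} = - 7 \left(0 + 1\right) = \left(-7\right) 1 = -7$)
$T{\left(X \right)} = 6 X$ ($T{\left(X \right)} = - (X - 7 X) = - \left(-6\right) X = 6 X$)
$r{\left(E \right)} = 6 E^{2}$
$r{\left(-702 \right)} + O{\left(63 \right)} = 6 \left(-702\right)^{2} + 602 = 6 \cdot 492804 + 602 = 2956824 + 602 = 2957426$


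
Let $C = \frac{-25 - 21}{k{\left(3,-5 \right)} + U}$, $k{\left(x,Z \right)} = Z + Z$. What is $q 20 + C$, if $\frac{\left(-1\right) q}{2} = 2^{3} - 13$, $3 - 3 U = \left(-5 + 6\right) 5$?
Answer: $\frac{3269}{16} \approx 204.31$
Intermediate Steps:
$U = - \frac{2}{3}$ ($U = 1 - \frac{\left(-5 + 6\right) 5}{3} = 1 - \frac{1 \cdot 5}{3} = 1 - \frac{5}{3} = - \frac{2}{3} \approx -0.66667$)
$k{\left(x,Z \right)} = 2 Z$
$q = 10$ ($q = - 2 \left(2^{3} - 13\right) = - 2 \left(8 - 13\right) = \left(-2\right) \left(-5\right) = 10$)
$C = \frac{69}{16}$ ($C = \frac{-25 - 21}{2 \left(-5\right) - \frac{2}{3}} = - \frac{46}{-10 - \frac{2}{3}} = - \frac{46}{- \frac{32}{3}} = \left(-46\right) \left(- \frac{3}{32}\right) = \frac{69}{16} \approx 4.3125$)
$q 20 + C = 10 \cdot 20 + \frac{69}{16} = 200 + \frac{69}{16} = \frac{3269}{16}$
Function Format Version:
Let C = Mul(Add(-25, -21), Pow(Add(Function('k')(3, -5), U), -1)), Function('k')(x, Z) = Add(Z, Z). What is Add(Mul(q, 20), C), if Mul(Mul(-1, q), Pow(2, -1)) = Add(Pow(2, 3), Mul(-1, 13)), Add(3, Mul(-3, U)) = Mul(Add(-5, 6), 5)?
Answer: Rational(3269, 16) ≈ 204.31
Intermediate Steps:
U = Rational(-2, 3) (U = Add(1, Mul(Rational(-1, 3), Mul(Add(-5, 6), 5))) = Add(1, Mul(Rational(-1, 3), Mul(1, 5))) = Add(1, Mul(Rational(-1, 3), 5)) = Add(1, Rational(-5, 3)) = Rational(-2, 3) ≈ -0.66667)
Function('k')(x, Z) = Mul(2, Z)
q = 10 (q = Mul(-2, Add(Pow(2, 3), Mul(-1, 13))) = Mul(-2, Add(8, -13)) = Mul(-2, -5) = 10)
C = Rational(69, 16) (C = Mul(Add(-25, -21), Pow(Add(Mul(2, -5), Rational(-2, 3)), -1)) = Mul(-46, Pow(Add(-10, Rational(-2, 3)), -1)) = Mul(-46, Pow(Rational(-32, 3), -1)) = Mul(-46, Rational(-3, 32)) = Rational(69, 16) ≈ 4.3125)
Add(Mul(q, 20), C) = Add(Mul(10, 20), Rational(69, 16)) = Add(200, Rational(69, 16)) = Rational(3269, 16)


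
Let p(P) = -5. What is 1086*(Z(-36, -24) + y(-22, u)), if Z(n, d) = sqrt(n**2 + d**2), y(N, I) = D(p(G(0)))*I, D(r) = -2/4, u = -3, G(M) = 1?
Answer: 1629 + 13032*sqrt(13) ≈ 48617.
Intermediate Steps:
D(r) = -1/2 (D(r) = -2*1/4 = -1/2)
y(N, I) = -I/2
Z(n, d) = sqrt(d**2 + n**2)
1086*(Z(-36, -24) + y(-22, u)) = 1086*(sqrt((-24)**2 + (-36)**2) - 1/2*(-3)) = 1086*(sqrt(576 + 1296) + 3/2) = 1086*(sqrt(1872) + 3/2) = 1086*(12*sqrt(13) + 3/2) = 1086*(3/2 + 12*sqrt(13)) = 1629 + 13032*sqrt(13)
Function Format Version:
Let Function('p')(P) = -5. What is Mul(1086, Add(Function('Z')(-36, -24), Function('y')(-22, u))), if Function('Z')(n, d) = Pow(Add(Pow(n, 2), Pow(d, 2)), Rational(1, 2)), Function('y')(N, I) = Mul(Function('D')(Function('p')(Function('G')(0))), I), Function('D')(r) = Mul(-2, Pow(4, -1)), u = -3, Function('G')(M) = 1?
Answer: Add(1629, Mul(13032, Pow(13, Rational(1, 2)))) ≈ 48617.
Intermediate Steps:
Function('D')(r) = Rational(-1, 2) (Function('D')(r) = Mul(-2, Rational(1, 4)) = Rational(-1, 2))
Function('y')(N, I) = Mul(Rational(-1, 2), I)
Function('Z')(n, d) = Pow(Add(Pow(d, 2), Pow(n, 2)), Rational(1, 2))
Mul(1086, Add(Function('Z')(-36, -24), Function('y')(-22, u))) = Mul(1086, Add(Pow(Add(Pow(-24, 2), Pow(-36, 2)), Rational(1, 2)), Mul(Rational(-1, 2), -3))) = Mul(1086, Add(Pow(Add(576, 1296), Rational(1, 2)), Rational(3, 2))) = Mul(1086, Add(Pow(1872, Rational(1, 2)), Rational(3, 2))) = Mul(1086, Add(Mul(12, Pow(13, Rational(1, 2))), Rational(3, 2))) = Mul(1086, Add(Rational(3, 2), Mul(12, Pow(13, Rational(1, 2))))) = Add(1629, Mul(13032, Pow(13, Rational(1, 2))))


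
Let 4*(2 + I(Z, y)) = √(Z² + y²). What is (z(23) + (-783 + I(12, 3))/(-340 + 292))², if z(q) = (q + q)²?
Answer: 167618185897/36864 - 102353*√17/1536 ≈ 4.5467e+6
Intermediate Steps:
z(q) = 4*q² (z(q) = (2*q)² = 4*q²)
I(Z, y) = -2 + √(Z² + y²)/4
(z(23) + (-783 + I(12, 3))/(-340 + 292))² = (4*23² + (-783 + (-2 + √(12² + 3²)/4))/(-340 + 292))² = (4*529 + (-783 + (-2 + √(144 + 9)/4))/(-48))² = (2116 + (-783 + (-2 + √153/4))*(-1/48))² = (2116 + (-783 + (-2 + (3*√17)/4))*(-1/48))² = (2116 + (-783 + (-2 + 3*√17/4))*(-1/48))² = (2116 + (-785 + 3*√17/4)*(-1/48))² = (2116 + (785/48 - √17/64))² = (102353/48 - √17/64)²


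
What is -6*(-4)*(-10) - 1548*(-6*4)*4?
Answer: 148368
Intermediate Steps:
-6*(-4)*(-10) - 1548*(-6*4)*4 = 24*(-10) - (-37152)*4 = -240 - 1548*(-96) = -240 + 148608 = 148368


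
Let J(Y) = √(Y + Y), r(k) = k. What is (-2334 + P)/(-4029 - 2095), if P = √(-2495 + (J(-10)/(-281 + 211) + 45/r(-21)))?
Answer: 1167/3062 - √(-3059000 - 35*I*√5)/214340 ≈ 0.38112 + 0.0081599*I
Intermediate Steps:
J(Y) = √2*√Y (J(Y) = √(2*Y) = √2*√Y)
P = √(-17480/7 - I*√5/35) (P = √(-2495 + ((√2*√(-10))/(-281 + 211) + 45/(-21))) = √(-2495 + ((√2*(I*√10))/(-70) + 45*(-1/21))) = √(-2495 + ((2*I*√5)*(-1/70) - 15/7)) = √(-2495 + (-I*√5/35 - 15/7)) = √(-2495 + (-15/7 - I*√5/35)) = √(-17480/7 - I*√5/35) ≈ 0.0006 - 49.971*I)
(-2334 + P)/(-4029 - 2095) = (-2334 + √(-3059000 - 35*I*√5)/35)/(-4029 - 2095) = (-2334 + √(-3059000 - 35*I*√5)/35)/(-6124) = (-2334 + √(-3059000 - 35*I*√5)/35)*(-1/6124) = 1167/3062 - √(-3059000 - 35*I*√5)/214340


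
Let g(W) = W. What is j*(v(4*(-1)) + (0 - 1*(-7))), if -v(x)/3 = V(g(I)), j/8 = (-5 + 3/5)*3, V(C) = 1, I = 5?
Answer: -2112/5 ≈ -422.40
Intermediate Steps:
j = -528/5 (j = 8*((-5 + 3/5)*3) = 8*((-5 + 3*(⅕))*3) = 8*((-5 + ⅗)*3) = 8*(-22/5*3) = 8*(-66/5) = -528/5 ≈ -105.60)
v(x) = -3 (v(x) = -3*1 = -3)
j*(v(4*(-1)) + (0 - 1*(-7))) = -528*(-3 + (0 - 1*(-7)))/5 = -528*(-3 + (0 + 7))/5 = -528*(-3 + 7)/5 = -528/5*4 = -2112/5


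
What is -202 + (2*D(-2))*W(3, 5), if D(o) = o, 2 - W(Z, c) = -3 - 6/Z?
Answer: -230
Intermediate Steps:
W(Z, c) = 5 + 6/Z (W(Z, c) = 2 - (-3 - 6/Z) = 2 + (3 + 6/Z) = 5 + 6/Z)
-202 + (2*D(-2))*W(3, 5) = -202 + (2*(-2))*(5 + 6/3) = -202 - 4*(5 + 6*(⅓)) = -202 - 4*(5 + 2) = -202 - 4*7 = -202 - 28 = -230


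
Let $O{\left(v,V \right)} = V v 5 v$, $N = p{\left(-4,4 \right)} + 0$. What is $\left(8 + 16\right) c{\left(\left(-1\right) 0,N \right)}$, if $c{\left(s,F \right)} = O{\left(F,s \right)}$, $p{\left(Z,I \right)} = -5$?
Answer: $0$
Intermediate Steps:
$N = -5$ ($N = -5 + 0 = -5$)
$O{\left(v,V \right)} = 5 V v^{2}$ ($O{\left(v,V \right)} = 5 V v v = 5 V v^{2}$)
$c{\left(s,F \right)} = 5 s F^{2}$
$\left(8 + 16\right) c{\left(\left(-1\right) 0,N \right)} = \left(8 + 16\right) 5 \left(\left(-1\right) 0\right) \left(-5\right)^{2} = 24 \cdot 5 \cdot 0 \cdot 25 = 24 \cdot 0 = 0$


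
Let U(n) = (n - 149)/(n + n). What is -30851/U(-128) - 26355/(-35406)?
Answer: -13315437581/467022 ≈ -28511.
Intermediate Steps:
U(n) = (-149 + n)/(2*n) (U(n) = (-149 + n)/((2*n)) = (-149 + n)*(1/(2*n)) = (-149 + n)/(2*n))
-30851/U(-128) - 26355/(-35406) = -30851*(-256/(-149 - 128)) - 26355/(-35406) = -30851/((½)*(-1/128)*(-277)) - 26355*(-1/35406) = -30851/277/256 + 1255/1686 = -30851*256/277 + 1255/1686 = -7897856/277 + 1255/1686 = -13315437581/467022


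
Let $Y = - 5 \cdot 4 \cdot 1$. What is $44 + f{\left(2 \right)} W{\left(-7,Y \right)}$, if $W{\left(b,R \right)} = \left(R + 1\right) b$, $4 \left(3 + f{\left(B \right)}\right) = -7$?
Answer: $- \frac{2351}{4} \approx -587.75$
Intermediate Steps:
$f{\left(B \right)} = - \frac{19}{4}$ ($f{\left(B \right)} = -3 + \frac{1}{4} \left(-7\right) = -3 - \frac{7}{4} = - \frac{19}{4}$)
$Y = -20$ ($Y = \left(-5\right) 4 = -20$)
$W{\left(b,R \right)} = b \left(1 + R\right)$ ($W{\left(b,R \right)} = \left(1 + R\right) b = b \left(1 + R\right)$)
$44 + f{\left(2 \right)} W{\left(-7,Y \right)} = 44 - \frac{19 \left(- 7 \left(1 - 20\right)\right)}{4} = 44 - \frac{19 \left(\left(-7\right) \left(-19\right)\right)}{4} = 44 - \frac{2527}{4} = - \frac{2351}{4}$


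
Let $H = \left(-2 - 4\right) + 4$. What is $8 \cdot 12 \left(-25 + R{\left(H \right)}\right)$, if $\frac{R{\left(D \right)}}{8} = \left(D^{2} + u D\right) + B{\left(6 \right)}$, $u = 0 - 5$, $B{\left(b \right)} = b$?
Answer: $12960$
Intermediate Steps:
$H = -2$ ($H = -6 + 4 = -2$)
$u = -5$
$R{\left(D \right)} = 48 - 40 D + 8 D^{2}$ ($R{\left(D \right)} = 8 \left(\left(D^{2} - 5 D\right) + 6\right) = 8 \left(6 + D^{2} - 5 D\right) = 48 - 40 D + 8 D^{2}$)
$8 \cdot 12 \left(-25 + R{\left(H \right)}\right) = 8 \cdot 12 \left(-25 + \left(48 - -80 + 8 \left(-2\right)^{2}\right)\right) = 96 \left(-25 + \left(48 + 80 + 8 \cdot 4\right)\right) = 96 \left(-25 + \left(48 + 80 + 32\right)\right) = 96 \left(-25 + 160\right) = 96 \cdot 135 = 12960$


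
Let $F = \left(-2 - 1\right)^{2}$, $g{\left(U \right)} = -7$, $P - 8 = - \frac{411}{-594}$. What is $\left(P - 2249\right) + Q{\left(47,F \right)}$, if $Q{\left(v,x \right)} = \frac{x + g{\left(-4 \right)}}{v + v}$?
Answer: $- \frac{20848109}{9306} \approx -2240.3$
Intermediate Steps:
$P = \frac{1721}{198}$ ($P = 8 - \frac{411}{-594} = 8 - - \frac{137}{198} = 8 + \frac{137}{198} = \frac{1721}{198} \approx 8.6919$)
$F = 9$ ($F = \left(-3\right)^{2} = 9$)
$Q{\left(v,x \right)} = \frac{-7 + x}{2 v}$ ($Q{\left(v,x \right)} = \frac{x - 7}{v + v} = \frac{-7 + x}{2 v}$)
$\left(P - 2249\right) + Q{\left(47,F \right)} = \left(\frac{1721}{198} - 2249\right) + \frac{-7 + 9}{2 \cdot 47} = - \frac{443581}{198} + \frac{1}{2} \cdot \frac{1}{47} \cdot 2 = - \frac{443581}{198} + \frac{1}{47} = - \frac{20848109}{9306}$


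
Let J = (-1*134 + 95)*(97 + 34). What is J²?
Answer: 26101881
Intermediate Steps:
J = -5109 (J = (-134 + 95)*131 = -39*131 = -5109)
J² = (-5109)² = 26101881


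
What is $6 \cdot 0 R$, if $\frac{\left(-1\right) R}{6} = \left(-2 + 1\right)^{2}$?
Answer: $0$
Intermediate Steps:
$R = -6$ ($R = - 6 \left(-2 + 1\right)^{2} = - 6 \left(-1\right)^{2} = \left(-6\right) 1 = -6$)
$6 \cdot 0 R = 6 \cdot 0 \left(-6\right) = 0 \left(-6\right) = 0$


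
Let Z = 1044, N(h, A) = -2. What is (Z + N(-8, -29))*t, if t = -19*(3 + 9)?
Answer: -237576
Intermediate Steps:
t = -228 (t = -19*12 = -228)
(Z + N(-8, -29))*t = (1044 - 2)*(-228) = 1042*(-228) = -237576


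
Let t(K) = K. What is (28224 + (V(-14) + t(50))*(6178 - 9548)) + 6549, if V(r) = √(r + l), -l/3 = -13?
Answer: -150577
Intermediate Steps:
l = 39 (l = -3*(-13) = 39)
V(r) = √(39 + r) (V(r) = √(r + 39) = √(39 + r))
(28224 + (V(-14) + t(50))*(6178 - 9548)) + 6549 = (28224 + (√(39 - 14) + 50)*(6178 - 9548)) + 6549 = (28224 + (√25 + 50)*(-3370)) + 6549 = (28224 + (5 + 50)*(-3370)) + 6549 = (28224 + 55*(-3370)) + 6549 = (28224 - 185350) + 6549 = -157126 + 6549 = -150577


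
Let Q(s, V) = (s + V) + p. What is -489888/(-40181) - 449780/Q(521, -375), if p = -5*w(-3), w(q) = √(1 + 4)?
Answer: -2628219869672/851475571 - 2248900*√5/21191 ≈ -3324.0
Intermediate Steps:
w(q) = √5
p = -5*√5 ≈ -11.180
Q(s, V) = V + s - 5*√5 (Q(s, V) = (s + V) - 5*√5 = (V + s) - 5*√5 = V + s - 5*√5)
-489888/(-40181) - 449780/Q(521, -375) = -489888/(-40181) - 449780/(-375 + 521 - 5*√5) = -489888*(-1/40181) - 449780/(146 - 5*√5) = 489888/40181 - 449780/(146 - 5*√5)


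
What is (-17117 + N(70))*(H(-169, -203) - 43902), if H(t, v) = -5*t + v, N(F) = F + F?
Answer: 734425020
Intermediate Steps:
N(F) = 2*F
H(t, v) = v - 5*t
(-17117 + N(70))*(H(-169, -203) - 43902) = (-17117 + 2*70)*((-203 - 5*(-169)) - 43902) = (-17117 + 140)*((-203 + 845) - 43902) = -16977*(642 - 43902) = -16977*(-43260) = 734425020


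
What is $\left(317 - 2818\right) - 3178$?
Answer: $-5679$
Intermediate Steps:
$\left(317 - 2818\right) - 3178 = -2501 - 3178 = -5679$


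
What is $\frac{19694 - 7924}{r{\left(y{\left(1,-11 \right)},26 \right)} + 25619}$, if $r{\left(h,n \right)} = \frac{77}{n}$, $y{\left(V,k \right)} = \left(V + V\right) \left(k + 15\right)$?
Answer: $\frac{27820}{60561} \approx 0.45937$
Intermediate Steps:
$y{\left(V,k \right)} = 2 V \left(15 + k\right)$
$\frac{19694 - 7924}{r{\left(y{\left(1,-11 \right)},26 \right)} + 25619} = \frac{19694 - 7924}{\frac{77}{26} + 25619} = \frac{11770}{77 \cdot \frac{1}{26} + 25619} = \frac{11770}{\frac{77}{26} + 25619} = \frac{11770}{\frac{666171}{26}} = 11770 \cdot \frac{26}{666171} = \frac{27820}{60561}$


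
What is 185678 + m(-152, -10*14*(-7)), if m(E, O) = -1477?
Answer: 184201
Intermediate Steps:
185678 + m(-152, -10*14*(-7)) = 185678 - 1477 = 184201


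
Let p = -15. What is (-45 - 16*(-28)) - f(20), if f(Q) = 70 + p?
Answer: 348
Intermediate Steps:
f(Q) = 55 (f(Q) = 70 - 15 = 55)
(-45 - 16*(-28)) - f(20) = (-45 - 16*(-28)) - 1*55 = (-45 + 448) - 55 = 403 - 55 = 348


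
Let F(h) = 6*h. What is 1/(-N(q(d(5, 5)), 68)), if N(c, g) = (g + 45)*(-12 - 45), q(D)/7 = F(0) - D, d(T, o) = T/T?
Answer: 1/6441 ≈ 0.00015526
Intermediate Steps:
d(T, o) = 1
q(D) = -7*D (q(D) = 7*(6*0 - D) = 7*(0 - D) = 7*(-D) = -7*D)
N(c, g) = -2565 - 57*g (N(c, g) = (45 + g)*(-57) = -2565 - 57*g)
1/(-N(q(d(5, 5)), 68)) = 1/(-(-2565 - 57*68)) = 1/(-(-2565 - 3876)) = 1/(-1*(-6441)) = 1/6441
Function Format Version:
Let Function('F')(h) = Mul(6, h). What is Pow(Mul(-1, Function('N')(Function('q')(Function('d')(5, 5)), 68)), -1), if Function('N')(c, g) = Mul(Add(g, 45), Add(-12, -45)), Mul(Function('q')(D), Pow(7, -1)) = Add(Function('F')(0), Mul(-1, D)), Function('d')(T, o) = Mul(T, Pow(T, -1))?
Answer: Rational(1, 6441) ≈ 0.00015526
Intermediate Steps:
Function('d')(T, o) = 1
Function('q')(D) = Mul(-7, D) (Function('q')(D) = Mul(7, Add(Mul(6, 0), Mul(-1, D))) = Mul(7, Add(0, Mul(-1, D))) = Mul(7, Mul(-1, D)) = Mul(-7, D))
Function('N')(c, g) = Add(-2565, Mul(-57, g)) (Function('N')(c, g) = Mul(Add(45, g), -57) = Add(-2565, Mul(-57, g)))
Pow(Mul(-1, Function('N')(Function('q')(Function('d')(5, 5)), 68)), -1) = Pow(Mul(-1, Add(-2565, Mul(-57, 68))), -1) = Pow(Mul(-1, Add(-2565, -3876)), -1) = Pow(Mul(-1, -6441), -1) = Pow(6441, -1) = Rational(1, 6441)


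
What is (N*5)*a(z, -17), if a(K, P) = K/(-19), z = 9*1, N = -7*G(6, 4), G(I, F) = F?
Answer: 1260/19 ≈ 66.316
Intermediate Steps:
N = -28 (N = -7*4 = -28)
z = 9
a(K, P) = -K/19 (a(K, P) = K*(-1/19) = -K/19)
(N*5)*a(z, -17) = (-28*5)*(-1/19*9) = -140*(-9/19) = 1260/19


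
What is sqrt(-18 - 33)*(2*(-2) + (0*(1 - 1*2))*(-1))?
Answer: -4*I*sqrt(51) ≈ -28.566*I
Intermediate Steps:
sqrt(-18 - 33)*(2*(-2) + (0*(1 - 1*2))*(-1)) = sqrt(-51)*(-4 + (0*(1 - 2))*(-1)) = (I*sqrt(51))*(-4 + (0*(-1))*(-1)) = (I*sqrt(51))*(-4 + 0*(-1)) = (I*sqrt(51))*(-4 + 0) = (I*sqrt(51))*(-4) = -4*I*sqrt(51)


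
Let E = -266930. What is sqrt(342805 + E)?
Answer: 5*sqrt(3035) ≈ 275.45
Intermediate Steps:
sqrt(342805 + E) = sqrt(342805 - 266930) = sqrt(75875) = 5*sqrt(3035)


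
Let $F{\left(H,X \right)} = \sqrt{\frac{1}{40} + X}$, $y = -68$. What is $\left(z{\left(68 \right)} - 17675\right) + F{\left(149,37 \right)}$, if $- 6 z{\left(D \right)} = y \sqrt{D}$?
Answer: $-17675 + \frac{\sqrt{14810}}{20} + \frac{68 \sqrt{17}}{3} \approx -17575.0$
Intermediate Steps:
$z{\left(D \right)} = \frac{34 \sqrt{D}}{3}$ ($z{\left(D \right)} = - \frac{\left(-68\right) \sqrt{D}}{6} = \frac{34 \sqrt{D}}{3}$)
$F{\left(H,X \right)} = \sqrt{\frac{1}{40} + X}$
$\left(z{\left(68 \right)} - 17675\right) + F{\left(149,37 \right)} = \left(\frac{34 \sqrt{68}}{3} - 17675\right) + \frac{\sqrt{10 + 400 \cdot 37}}{20} = \left(\frac{34 \cdot 2 \sqrt{17}}{3} - 17675\right) + \frac{\sqrt{10 + 14800}}{20} = \left(\frac{68 \sqrt{17}}{3} - 17675\right) + \frac{\sqrt{14810}}{20} = \left(-17675 + \frac{68 \sqrt{17}}{3}\right) + \frac{\sqrt{14810}}{20} = -17675 + \frac{\sqrt{14810}}{20} + \frac{68 \sqrt{17}}{3}$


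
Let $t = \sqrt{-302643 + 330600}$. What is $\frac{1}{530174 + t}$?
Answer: $\frac{530174}{281084442319} - \frac{\sqrt{27957}}{281084442319} \approx 1.8856 \cdot 10^{-6}$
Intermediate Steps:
$t = \sqrt{27957} \approx 167.2$
$\frac{1}{530174 + t} = \frac{1}{530174 + \sqrt{27957}}$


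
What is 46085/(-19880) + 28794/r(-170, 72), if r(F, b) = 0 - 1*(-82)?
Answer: 56864575/163016 ≈ 348.83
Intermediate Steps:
r(F, b) = 82 (r(F, b) = 0 + 82 = 82)
46085/(-19880) + 28794/r(-170, 72) = 46085/(-19880) + 28794/82 = 46085*(-1/19880) + 28794*(1/82) = -9217/3976 + 14397/41 = 56864575/163016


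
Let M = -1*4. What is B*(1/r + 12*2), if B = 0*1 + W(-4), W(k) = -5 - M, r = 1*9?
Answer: -217/9 ≈ -24.111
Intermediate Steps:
M = -4
r = 9
W(k) = -1 (W(k) = -5 - 1*(-4) = -5 + 4 = -1)
B = -1 (B = 0*1 - 1 = 0 - 1 = -1)
B*(1/r + 12*2) = -(1/9 + 12*2) = -(⅑ + 24) = -1*217/9 = -217/9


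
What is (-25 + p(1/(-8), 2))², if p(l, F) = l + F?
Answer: 34225/64 ≈ 534.77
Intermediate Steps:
p(l, F) = F + l
(-25 + p(1/(-8), 2))² = (-25 + (2 + 1/(-8)))² = (-25 + (2 - ⅛))² = (-25 + 15/8)² = (-185/8)² = 34225/64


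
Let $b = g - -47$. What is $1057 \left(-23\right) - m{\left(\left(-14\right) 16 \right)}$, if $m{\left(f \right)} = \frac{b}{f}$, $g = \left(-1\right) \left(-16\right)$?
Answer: $- \frac{777943}{32} \approx -24311.0$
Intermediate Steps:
$g = 16$
$b = 63$ ($b = 16 - -47 = 16 + 47 = 63$)
$m{\left(f \right)} = \frac{63}{f}$
$1057 \left(-23\right) - m{\left(\left(-14\right) 16 \right)} = 1057 \left(-23\right) - \frac{63}{\left(-14\right) 16} = -24311 - \frac{63}{-224} = -24311 - 63 \left(- \frac{1}{224}\right) = -24311 - - \frac{9}{32} = -24311 + \frac{9}{32} = - \frac{777943}{32}$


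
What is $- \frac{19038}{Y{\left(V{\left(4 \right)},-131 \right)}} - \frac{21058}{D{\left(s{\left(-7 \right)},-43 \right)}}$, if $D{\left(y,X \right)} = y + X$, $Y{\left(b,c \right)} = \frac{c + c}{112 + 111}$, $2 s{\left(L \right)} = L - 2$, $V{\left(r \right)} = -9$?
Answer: $\frac{207177211}{12445} \approx 16647.0$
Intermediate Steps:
$s{\left(L \right)} = -1 + \frac{L}{2}$ ($s{\left(L \right)} = \frac{L - 2}{2} = \frac{-2 + L}{2} = -1 + \frac{L}{2}$)
$Y{\left(b,c \right)} = \frac{2 c}{223}$
$D{\left(y,X \right)} = X + y$
$- \frac{19038}{Y{\left(V{\left(4 \right)},-131 \right)}} - \frac{21058}{D{\left(s{\left(-7 \right)},-43 \right)}} = - \frac{19038}{\frac{2}{223} \left(-131\right)} - \frac{21058}{-43 + \left(-1 + \frac{1}{2} \left(-7\right)\right)} = - \frac{19038}{- \frac{262}{223}} - \frac{21058}{-43 - \frac{9}{2}} = \left(-19038\right) \left(- \frac{223}{262}\right) - \frac{21058}{-43 - \frac{9}{2}} = \frac{2122737}{131} - \frac{21058}{- \frac{95}{2}} = \frac{2122737}{131} - - \frac{42116}{95} = \frac{2122737}{131} + \frac{42116}{95} = \frac{207177211}{12445}$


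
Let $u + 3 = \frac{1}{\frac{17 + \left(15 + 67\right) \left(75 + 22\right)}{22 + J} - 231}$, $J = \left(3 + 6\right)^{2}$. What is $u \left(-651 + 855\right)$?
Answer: $- \frac{1617346}{2637} \approx -613.33$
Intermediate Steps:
$J = 81$ ($J = 9^{2} = 81$)
$u = - \frac{47569}{15822}$ ($u = -3 + \frac{1}{\frac{17 + \left(15 + 67\right) \left(75 + 22\right)}{22 + 81} - 231} = -3 + \frac{1}{\frac{17 + 82 \cdot 97}{103} - 231} = -3 + \frac{1}{\left(17 + 7954\right) \frac{1}{103} - 231} = -3 + \frac{1}{7971 \cdot \frac{1}{103} - 231} = -3 + \frac{1}{\frac{7971}{103} - 231} = -3 + \frac{1}{- \frac{15822}{103}} = -3 - \frac{103}{15822} = - \frac{47569}{15822} \approx -3.0065$)
$u \left(-651 + 855\right) = - \frac{47569 \left(-651 + 855\right)}{15822} = \left(- \frac{47569}{15822}\right) 204 = - \frac{1617346}{2637}$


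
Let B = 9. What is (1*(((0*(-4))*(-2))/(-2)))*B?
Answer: 0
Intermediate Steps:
(1*(((0*(-4))*(-2))/(-2)))*B = (1*(((0*(-4))*(-2))/(-2)))*9 = (1*((0*(-2))*(-½)))*9 = (1*(0*(-½)))*9 = (1*0)*9 = 0*9 = 0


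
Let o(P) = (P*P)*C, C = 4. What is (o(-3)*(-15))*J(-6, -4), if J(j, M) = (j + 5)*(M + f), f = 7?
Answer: 1620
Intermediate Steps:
J(j, M) = (5 + j)*(7 + M) (J(j, M) = (j + 5)*(M + 7) = (5 + j)*(7 + M))
o(P) = 4*P² (o(P) = (P*P)*4 = P²*4 = 4*P²)
(o(-3)*(-15))*J(-6, -4) = ((4*(-3)²)*(-15))*(35 + 5*(-4) + 7*(-6) - 4*(-6)) = ((4*9)*(-15))*(35 - 20 - 42 + 24) = (36*(-15))*(-3) = -540*(-3) = 1620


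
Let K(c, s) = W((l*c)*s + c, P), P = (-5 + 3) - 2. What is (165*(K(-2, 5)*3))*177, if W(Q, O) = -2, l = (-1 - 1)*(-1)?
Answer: -175230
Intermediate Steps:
P = -4 (P = -2 - 2 = -4)
l = 2 (l = -2*(-1) = 2)
K(c, s) = -2
(165*(K(-2, 5)*3))*177 = (165*(-2*3))*177 = (165*(-6))*177 = -990*177 = -175230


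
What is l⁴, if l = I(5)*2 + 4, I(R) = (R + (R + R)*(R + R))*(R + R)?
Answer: 19596699897856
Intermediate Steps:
I(R) = 2*R*(R + 4*R²) (I(R) = (R + (2*R)*(2*R))*(2*R) = (R + 4*R²)*(2*R) = 2*R*(R + 4*R²))
l = 2104 (l = (5²*(2 + 8*5))*2 + 4 = (25*(2 + 40))*2 + 4 = (25*42)*2 + 4 = 1050*2 + 4 = 2100 + 4 = 2104)
l⁴ = 2104⁴ = 19596699897856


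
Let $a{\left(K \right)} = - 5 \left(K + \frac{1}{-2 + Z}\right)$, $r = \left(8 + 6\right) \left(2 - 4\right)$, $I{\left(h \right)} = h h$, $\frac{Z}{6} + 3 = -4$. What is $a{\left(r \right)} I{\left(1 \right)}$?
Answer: $\frac{6165}{44} \approx 140.11$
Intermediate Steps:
$Z = -42$ ($Z = -18 + 6 \left(-4\right) = -18 - 24 = -42$)
$I{\left(h \right)} = h^{2}$
$r = -28$ ($r = 14 \left(-2\right) = -28$)
$a{\left(K \right)} = \frac{5}{44} - 5 K$ ($a{\left(K \right)} = - 5 \left(K + \frac{1}{-2 - 42}\right) = - 5 \left(K + \frac{1}{-44}\right) = - 5 \left(K - \frac{1}{44}\right) = - 5 \left(- \frac{1}{44} + K\right) = \frac{5}{44} - 5 K$)
$a{\left(r \right)} I{\left(1 \right)} = \left(\frac{5}{44} - -140\right) 1^{2} = \left(\frac{5}{44} + 140\right) 1 = \frac{6165}{44} \cdot 1 = \frac{6165}{44}$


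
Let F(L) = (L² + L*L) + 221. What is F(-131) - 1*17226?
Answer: 17317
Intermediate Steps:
F(L) = 221 + 2*L² (F(L) = (L² + L²) + 221 = 2*L² + 221 = 221 + 2*L²)
F(-131) - 1*17226 = (221 + 2*(-131)²) - 1*17226 = (221 + 2*17161) - 17226 = (221 + 34322) - 17226 = 34543 - 17226 = 17317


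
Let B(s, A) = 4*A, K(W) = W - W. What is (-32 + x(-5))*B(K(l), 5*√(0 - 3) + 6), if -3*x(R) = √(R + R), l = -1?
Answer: -4*(6 + 5*I*√3)*(96 + I*√10)/3 ≈ -731.49 - 1133.8*I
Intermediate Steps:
K(W) = 0
x(R) = -√2*√R/3 (x(R) = -√(R + R)/3 = -√2*√R/3)
(-32 + x(-5))*B(K(l), 5*√(0 - 3) + 6) = (-32 - √2*√(-5)/3)*(4*(5*√(0 - 3) + 6)) = (-32 - √2*I*√5/3)*(4*(5*√(-3) + 6)) = (-32 - I*√10/3)*(4*(5*(I*√3) + 6)) = (-32 - I*√10/3)*(4*(5*I*√3 + 6)) = (-32 - I*√10/3)*(4*(6 + 5*I*√3)) = (-32 - I*√10/3)*(24 + 20*I*√3)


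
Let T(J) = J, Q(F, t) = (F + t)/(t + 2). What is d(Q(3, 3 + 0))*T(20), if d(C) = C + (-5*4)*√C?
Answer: 24 - 80*√30 ≈ -414.18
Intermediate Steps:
Q(F, t) = (F + t)/(2 + t)
d(C) = C - 20*√C
d(Q(3, 3 + 0))*T(20) = ((3 + (3 + 0))/(2 + (3 + 0)) - 20*√(3 + (3 + 0))/√(2 + (3 + 0)))*20 = ((3 + 3)/(2 + 3) - 20*√(3 + 3)/√(2 + 3))*20 = (6/5 - 20*√30/5)*20 = ((⅕)*6 - 20*√30/5)*20 = (6/5 - 4*√30)*20 = 24 - 80*√30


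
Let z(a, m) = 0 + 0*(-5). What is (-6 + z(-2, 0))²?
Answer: 36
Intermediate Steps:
z(a, m) = 0 (z(a, m) = 0 + 0 = 0)
(-6 + z(-2, 0))² = (-6 + 0)² = (-6)² = 36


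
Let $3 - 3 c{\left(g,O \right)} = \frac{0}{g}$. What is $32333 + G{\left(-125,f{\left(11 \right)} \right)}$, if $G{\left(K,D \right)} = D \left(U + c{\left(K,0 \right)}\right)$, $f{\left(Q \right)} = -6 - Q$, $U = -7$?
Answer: $32435$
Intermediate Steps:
$c{\left(g,O \right)} = 1$ ($c{\left(g,O \right)} = 1 - \frac{0 \frac{1}{g}}{3} = 1 - 0 = 1 + 0 = 1$)
$G{\left(K,D \right)} = - 6 D$ ($G{\left(K,D \right)} = D \left(-7 + 1\right) = D \left(-6\right) = - 6 D$)
$32333 + G{\left(-125,f{\left(11 \right)} \right)} = 32333 - 6 \left(-6 - 11\right) = 32333 - -102 = 32333 + 102 = 32435$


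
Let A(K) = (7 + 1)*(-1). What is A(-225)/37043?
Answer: -8/37043 ≈ -0.00021597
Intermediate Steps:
A(K) = -8 (A(K) = 8*(-1) = -8)
A(-225)/37043 = -8/37043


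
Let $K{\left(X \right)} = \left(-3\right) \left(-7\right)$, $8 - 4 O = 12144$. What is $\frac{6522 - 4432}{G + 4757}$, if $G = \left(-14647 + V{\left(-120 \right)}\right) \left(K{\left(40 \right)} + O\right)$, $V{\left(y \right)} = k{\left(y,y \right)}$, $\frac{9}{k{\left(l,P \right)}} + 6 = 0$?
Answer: $\frac{836}{17656275} \approx 4.7349 \cdot 10^{-5}$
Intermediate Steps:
$k{\left(l,P \right)} = - \frac{3}{2}$ ($k{\left(l,P \right)} = \frac{9}{-6 + 0} = \frac{9}{-6} = 9 \left(- \frac{1}{6}\right) = - \frac{3}{2}$)
$V{\left(y \right)} = - \frac{3}{2}$
$O = -3034$ ($O = 2 - 3036 = -3034$)
$K{\left(X \right)} = 21$
$G = \frac{88271861}{2}$ ($G = \left(-14647 - \frac{3}{2}\right) \left(21 - 3034\right) = \left(- \frac{29297}{2}\right) \left(-3013\right) = \frac{88271861}{2} \approx 4.4136 \cdot 10^{7}$)
$\frac{6522 - 4432}{G + 4757} = \frac{6522 - 4432}{\frac{88271861}{2} + 4757} = \frac{2090}{\frac{88281375}{2}} = 2090 \cdot \frac{2}{88281375} = \frac{836}{17656275}$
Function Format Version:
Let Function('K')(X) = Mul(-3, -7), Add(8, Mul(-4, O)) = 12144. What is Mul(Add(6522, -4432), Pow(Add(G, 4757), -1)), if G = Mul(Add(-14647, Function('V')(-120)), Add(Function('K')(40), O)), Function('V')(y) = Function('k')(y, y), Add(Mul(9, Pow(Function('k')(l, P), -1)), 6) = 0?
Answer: Rational(836, 17656275) ≈ 4.7349e-5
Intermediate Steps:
Function('k')(l, P) = Rational(-3, 2) (Function('k')(l, P) = Mul(9, Pow(Add(-6, 0), -1)) = Mul(9, Pow(-6, -1)) = Mul(9, Rational(-1, 6)) = Rational(-3, 2))
Function('V')(y) = Rational(-3, 2)
O = -3034 (O = Add(2, Mul(Rational(-1, 4), 12144)) = Add(2, -3036) = -3034)
Function('K')(X) = 21
G = Rational(88271861, 2) (G = Mul(Add(-14647, Rational(-3, 2)), Add(21, -3034)) = Mul(Rational(-29297, 2), -3013) = Rational(88271861, 2) ≈ 4.4136e+7)
Mul(Add(6522, -4432), Pow(Add(G, 4757), -1)) = Mul(Add(6522, -4432), Pow(Add(Rational(88271861, 2), 4757), -1)) = Mul(2090, Pow(Rational(88281375, 2), -1)) = Mul(2090, Rational(2, 88281375)) = Rational(836, 17656275)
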